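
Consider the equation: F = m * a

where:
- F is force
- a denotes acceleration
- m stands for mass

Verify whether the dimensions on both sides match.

Yes

F (force) has dimensions [L M T^-2].
a (acceleration) has dimensions [L T^-2].
m (mass) has dimensions [M].

Left side: [L M T^-2]
Right side: [L M T^-2]

Both sides have the same dimensions, so the equation is dimensionally consistent.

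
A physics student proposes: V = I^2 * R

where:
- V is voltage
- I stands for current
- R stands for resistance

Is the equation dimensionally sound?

No

V (voltage) has dimensions [I^-1 L^2 M T^-3].
I (current) has dimensions [I].
R (resistance) has dimensions [I^-2 L^2 M T^-3].

Left side: [I^-1 L^2 M T^-3]
Right side: [L^2 M T^-3]

The two sides have different dimensions, so the equation is NOT dimensionally consistent.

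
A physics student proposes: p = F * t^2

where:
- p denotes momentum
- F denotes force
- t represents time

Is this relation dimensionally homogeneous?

No

p (momentum) has dimensions [L M T^-1].
F (force) has dimensions [L M T^-2].
t (time) has dimensions [T].

Left side: [L M T^-1]
Right side: [L M]

The two sides have different dimensions, so the equation is NOT dimensionally consistent.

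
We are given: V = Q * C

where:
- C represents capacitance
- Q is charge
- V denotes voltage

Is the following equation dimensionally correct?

No

C (capacitance) has dimensions [I^2 L^-2 M^-1 T^4].
Q (charge) has dimensions [I T].
V (voltage) has dimensions [I^-1 L^2 M T^-3].

Left side: [I^-1 L^2 M T^-3]
Right side: [I^3 L^-2 M^-1 T^5]

The two sides have different dimensions, so the equation is NOT dimensionally consistent.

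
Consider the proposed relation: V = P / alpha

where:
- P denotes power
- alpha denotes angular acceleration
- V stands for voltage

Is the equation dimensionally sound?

No

P (power) has dimensions [L^2 M T^-3].
alpha (angular acceleration) has dimensions [T^-2].
V (voltage) has dimensions [I^-1 L^2 M T^-3].

Left side: [I^-1 L^2 M T^-3]
Right side: [L^2 M T^-1]

The two sides have different dimensions, so the equation is NOT dimensionally consistent.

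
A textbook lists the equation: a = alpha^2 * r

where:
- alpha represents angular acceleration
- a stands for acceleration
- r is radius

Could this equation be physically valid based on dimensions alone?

No

alpha (angular acceleration) has dimensions [T^-2].
a (acceleration) has dimensions [L T^-2].
r (radius) has dimensions [L].

Left side: [L T^-2]
Right side: [L T^-4]

The two sides have different dimensions, so the equation is NOT dimensionally consistent.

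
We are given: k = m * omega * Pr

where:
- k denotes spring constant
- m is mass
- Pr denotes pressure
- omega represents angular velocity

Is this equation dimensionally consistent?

No

k (spring constant) has dimensions [M T^-2].
m (mass) has dimensions [M].
Pr (pressure) has dimensions [L^-1 M T^-2].
omega (angular velocity) has dimensions [T^-1].

Left side: [M T^-2]
Right side: [L^-1 M^2 T^-3]

The two sides have different dimensions, so the equation is NOT dimensionally consistent.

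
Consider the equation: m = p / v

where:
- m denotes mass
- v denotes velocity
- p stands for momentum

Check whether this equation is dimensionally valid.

Yes

m (mass) has dimensions [M].
v (velocity) has dimensions [L T^-1].
p (momentum) has dimensions [L M T^-1].

Left side: [M]
Right side: [M]

Both sides have the same dimensions, so the equation is dimensionally consistent.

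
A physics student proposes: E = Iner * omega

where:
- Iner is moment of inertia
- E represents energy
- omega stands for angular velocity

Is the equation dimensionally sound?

No

Iner (moment of inertia) has dimensions [L^2 M].
E (energy) has dimensions [L^2 M T^-2].
omega (angular velocity) has dimensions [T^-1].

Left side: [L^2 M T^-2]
Right side: [L^2 M T^-1]

The two sides have different dimensions, so the equation is NOT dimensionally consistent.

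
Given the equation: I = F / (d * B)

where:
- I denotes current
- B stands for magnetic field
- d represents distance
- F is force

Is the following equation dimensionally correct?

Yes

I (current) has dimensions [I].
B (magnetic field) has dimensions [I^-1 M T^-2].
d (distance) has dimensions [L].
F (force) has dimensions [L M T^-2].

Left side: [I]
Right side: [I]

Both sides have the same dimensions, so the equation is dimensionally consistent.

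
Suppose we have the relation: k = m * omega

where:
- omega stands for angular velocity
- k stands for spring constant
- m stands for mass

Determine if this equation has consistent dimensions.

No

omega (angular velocity) has dimensions [T^-1].
k (spring constant) has dimensions [M T^-2].
m (mass) has dimensions [M].

Left side: [M T^-2]
Right side: [M T^-1]

The two sides have different dimensions, so the equation is NOT dimensionally consistent.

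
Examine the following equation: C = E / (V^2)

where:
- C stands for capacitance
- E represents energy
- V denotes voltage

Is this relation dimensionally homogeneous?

Yes

C (capacitance) has dimensions [I^2 L^-2 M^-1 T^4].
E (energy) has dimensions [L^2 M T^-2].
V (voltage) has dimensions [I^-1 L^2 M T^-3].

Left side: [I^2 L^-2 M^-1 T^4]
Right side: [I^2 L^-2 M^-1 T^4]

Both sides have the same dimensions, so the equation is dimensionally consistent.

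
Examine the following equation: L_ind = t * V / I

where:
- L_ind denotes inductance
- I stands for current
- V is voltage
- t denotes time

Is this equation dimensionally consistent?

Yes

L_ind (inductance) has dimensions [I^-2 L^2 M T^-2].
I (current) has dimensions [I].
V (voltage) has dimensions [I^-1 L^2 M T^-3].
t (time) has dimensions [T].

Left side: [I^-2 L^2 M T^-2]
Right side: [I^-2 L^2 M T^-2]

Both sides have the same dimensions, so the equation is dimensionally consistent.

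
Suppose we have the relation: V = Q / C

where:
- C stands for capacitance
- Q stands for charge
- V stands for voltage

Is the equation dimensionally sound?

Yes

C (capacitance) has dimensions [I^2 L^-2 M^-1 T^4].
Q (charge) has dimensions [I T].
V (voltage) has dimensions [I^-1 L^2 M T^-3].

Left side: [I^-1 L^2 M T^-3]
Right side: [I^-1 L^2 M T^-3]

Both sides have the same dimensions, so the equation is dimensionally consistent.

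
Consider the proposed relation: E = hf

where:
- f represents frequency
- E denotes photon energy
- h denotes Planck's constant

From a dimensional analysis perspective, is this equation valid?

Yes

f (frequency) has dimensions [T^-1].
E (photon energy) has dimensions [L^2 M T^-2].
h (Planck's constant) has dimensions [L^2 M T^-1].

Left side: [L^2 M T^-2]
Right side: [L^2 M T^-2]

Both sides have the same dimensions, so the equation is dimensionally consistent.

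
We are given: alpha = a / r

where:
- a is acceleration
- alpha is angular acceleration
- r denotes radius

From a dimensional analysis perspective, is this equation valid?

Yes

a (acceleration) has dimensions [L T^-2].
alpha (angular acceleration) has dimensions [T^-2].
r (radius) has dimensions [L].

Left side: [T^-2]
Right side: [T^-2]

Both sides have the same dimensions, so the equation is dimensionally consistent.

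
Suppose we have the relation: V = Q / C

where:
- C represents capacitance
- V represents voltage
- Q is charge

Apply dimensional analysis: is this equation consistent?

Yes

C (capacitance) has dimensions [I^2 L^-2 M^-1 T^4].
V (voltage) has dimensions [I^-1 L^2 M T^-3].
Q (charge) has dimensions [I T].

Left side: [I^-1 L^2 M T^-3]
Right side: [I^-1 L^2 M T^-3]

Both sides have the same dimensions, so the equation is dimensionally consistent.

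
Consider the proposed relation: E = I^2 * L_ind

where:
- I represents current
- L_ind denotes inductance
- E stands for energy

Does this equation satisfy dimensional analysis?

Yes

I (current) has dimensions [I].
L_ind (inductance) has dimensions [I^-2 L^2 M T^-2].
E (energy) has dimensions [L^2 M T^-2].

Left side: [L^2 M T^-2]
Right side: [L^2 M T^-2]

Both sides have the same dimensions, so the equation is dimensionally consistent.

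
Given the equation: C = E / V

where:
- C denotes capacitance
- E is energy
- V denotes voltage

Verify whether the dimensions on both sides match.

No

C (capacitance) has dimensions [I^2 L^-2 M^-1 T^4].
E (energy) has dimensions [L^2 M T^-2].
V (voltage) has dimensions [I^-1 L^2 M T^-3].

Left side: [I^2 L^-2 M^-1 T^4]
Right side: [I T]

The two sides have different dimensions, so the equation is NOT dimensionally consistent.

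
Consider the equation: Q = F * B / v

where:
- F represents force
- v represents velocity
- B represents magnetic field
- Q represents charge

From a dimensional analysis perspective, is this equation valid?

No

F (force) has dimensions [L M T^-2].
v (velocity) has dimensions [L T^-1].
B (magnetic field) has dimensions [I^-1 M T^-2].
Q (charge) has dimensions [I T].

Left side: [I T]
Right side: [I^-1 M^2 T^-3]

The two sides have different dimensions, so the equation is NOT dimensionally consistent.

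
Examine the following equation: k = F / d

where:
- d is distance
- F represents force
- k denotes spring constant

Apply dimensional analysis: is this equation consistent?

Yes

d (distance) has dimensions [L].
F (force) has dimensions [L M T^-2].
k (spring constant) has dimensions [M T^-2].

Left side: [M T^-2]
Right side: [M T^-2]

Both sides have the same dimensions, so the equation is dimensionally consistent.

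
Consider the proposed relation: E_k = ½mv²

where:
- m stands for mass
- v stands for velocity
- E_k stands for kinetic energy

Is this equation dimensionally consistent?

Yes

m (mass) has dimensions [M].
v (velocity) has dimensions [L T^-1].
E_k (kinetic energy) has dimensions [L^2 M T^-2].

Left side: [L^2 M T^-2]
Right side: [L^2 M T^-2]

Both sides have the same dimensions, so the equation is dimensionally consistent.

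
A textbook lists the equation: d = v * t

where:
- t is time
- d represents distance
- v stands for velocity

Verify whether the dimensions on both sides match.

Yes

t (time) has dimensions [T].
d (distance) has dimensions [L].
v (velocity) has dimensions [L T^-1].

Left side: [L]
Right side: [L]

Both sides have the same dimensions, so the equation is dimensionally consistent.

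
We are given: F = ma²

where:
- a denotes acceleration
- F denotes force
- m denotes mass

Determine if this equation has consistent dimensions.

No

a (acceleration) has dimensions [L T^-2].
F (force) has dimensions [L M T^-2].
m (mass) has dimensions [M].

Left side: [L M T^-2]
Right side: [L^2 M T^-4]

The two sides have different dimensions, so the equation is NOT dimensionally consistent.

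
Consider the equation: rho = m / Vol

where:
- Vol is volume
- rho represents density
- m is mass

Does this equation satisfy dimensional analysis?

Yes

Vol (volume) has dimensions [L^3].
rho (density) has dimensions [L^-3 M].
m (mass) has dimensions [M].

Left side: [L^-3 M]
Right side: [L^-3 M]

Both sides have the same dimensions, so the equation is dimensionally consistent.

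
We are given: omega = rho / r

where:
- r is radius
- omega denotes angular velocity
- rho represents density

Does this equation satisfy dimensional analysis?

No

r (radius) has dimensions [L].
omega (angular velocity) has dimensions [T^-1].
rho (density) has dimensions [L^-3 M].

Left side: [T^-1]
Right side: [L^-4 M]

The two sides have different dimensions, so the equation is NOT dimensionally consistent.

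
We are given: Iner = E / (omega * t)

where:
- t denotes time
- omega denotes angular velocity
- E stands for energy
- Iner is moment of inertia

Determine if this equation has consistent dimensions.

No

t (time) has dimensions [T].
omega (angular velocity) has dimensions [T^-1].
E (energy) has dimensions [L^2 M T^-2].
Iner (moment of inertia) has dimensions [L^2 M].

Left side: [L^2 M]
Right side: [L^2 M T^-2]

The two sides have different dimensions, so the equation is NOT dimensionally consistent.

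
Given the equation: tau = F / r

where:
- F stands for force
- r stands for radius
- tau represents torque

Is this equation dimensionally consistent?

No

F (force) has dimensions [L M T^-2].
r (radius) has dimensions [L].
tau (torque) has dimensions [L^2 M T^-2].

Left side: [L^2 M T^-2]
Right side: [M T^-2]

The two sides have different dimensions, so the equation is NOT dimensionally consistent.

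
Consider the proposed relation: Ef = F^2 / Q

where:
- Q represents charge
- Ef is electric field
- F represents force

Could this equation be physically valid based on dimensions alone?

No

Q (charge) has dimensions [I T].
Ef (electric field) has dimensions [I^-1 L M T^-3].
F (force) has dimensions [L M T^-2].

Left side: [I^-1 L M T^-3]
Right side: [I^-1 L^2 M^2 T^-5]

The two sides have different dimensions, so the equation is NOT dimensionally consistent.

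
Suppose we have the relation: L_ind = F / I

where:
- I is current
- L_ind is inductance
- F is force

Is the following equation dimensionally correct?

No

I (current) has dimensions [I].
L_ind (inductance) has dimensions [I^-2 L^2 M T^-2].
F (force) has dimensions [L M T^-2].

Left side: [I^-2 L^2 M T^-2]
Right side: [I^-1 L M T^-2]

The two sides have different dimensions, so the equation is NOT dimensionally consistent.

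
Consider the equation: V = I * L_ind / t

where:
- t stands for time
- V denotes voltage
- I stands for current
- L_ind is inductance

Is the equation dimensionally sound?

Yes

t (time) has dimensions [T].
V (voltage) has dimensions [I^-1 L^2 M T^-3].
I (current) has dimensions [I].
L_ind (inductance) has dimensions [I^-2 L^2 M T^-2].

Left side: [I^-1 L^2 M T^-3]
Right side: [I^-1 L^2 M T^-3]

Both sides have the same dimensions, so the equation is dimensionally consistent.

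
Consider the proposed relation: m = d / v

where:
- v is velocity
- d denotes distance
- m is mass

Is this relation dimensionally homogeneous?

No

v (velocity) has dimensions [L T^-1].
d (distance) has dimensions [L].
m (mass) has dimensions [M].

Left side: [M]
Right side: [T]

The two sides have different dimensions, so the equation is NOT dimensionally consistent.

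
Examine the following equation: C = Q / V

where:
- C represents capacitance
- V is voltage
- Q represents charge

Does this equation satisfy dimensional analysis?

Yes

C (capacitance) has dimensions [I^2 L^-2 M^-1 T^4].
V (voltage) has dimensions [I^-1 L^2 M T^-3].
Q (charge) has dimensions [I T].

Left side: [I^2 L^-2 M^-1 T^4]
Right side: [I^2 L^-2 M^-1 T^4]

Both sides have the same dimensions, so the equation is dimensionally consistent.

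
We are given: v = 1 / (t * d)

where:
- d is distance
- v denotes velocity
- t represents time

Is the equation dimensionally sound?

No

d (distance) has dimensions [L].
v (velocity) has dimensions [L T^-1].
t (time) has dimensions [T].

Left side: [L T^-1]
Right side: [L^-1 T^-1]

The two sides have different dimensions, so the equation is NOT dimensionally consistent.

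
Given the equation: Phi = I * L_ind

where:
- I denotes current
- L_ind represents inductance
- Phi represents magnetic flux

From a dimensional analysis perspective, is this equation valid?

Yes

I (current) has dimensions [I].
L_ind (inductance) has dimensions [I^-2 L^2 M T^-2].
Phi (magnetic flux) has dimensions [I^-1 L^2 M T^-2].

Left side: [I^-1 L^2 M T^-2]
Right side: [I^-1 L^2 M T^-2]

Both sides have the same dimensions, so the equation is dimensionally consistent.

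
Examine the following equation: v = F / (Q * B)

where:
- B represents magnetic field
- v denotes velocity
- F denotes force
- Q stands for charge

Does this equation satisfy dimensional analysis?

Yes

B (magnetic field) has dimensions [I^-1 M T^-2].
v (velocity) has dimensions [L T^-1].
F (force) has dimensions [L M T^-2].
Q (charge) has dimensions [I T].

Left side: [L T^-1]
Right side: [L T^-1]

Both sides have the same dimensions, so the equation is dimensionally consistent.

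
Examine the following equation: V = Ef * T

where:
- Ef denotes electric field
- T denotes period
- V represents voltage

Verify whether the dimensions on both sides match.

No

Ef (electric field) has dimensions [I^-1 L M T^-3].
T (period) has dimensions [T].
V (voltage) has dimensions [I^-1 L^2 M T^-3].

Left side: [I^-1 L^2 M T^-3]
Right side: [I^-1 L M T^-2]

The two sides have different dimensions, so the equation is NOT dimensionally consistent.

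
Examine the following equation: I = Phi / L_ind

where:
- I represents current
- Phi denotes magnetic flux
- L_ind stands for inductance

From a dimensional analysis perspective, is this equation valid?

Yes

I (current) has dimensions [I].
Phi (magnetic flux) has dimensions [I^-1 L^2 M T^-2].
L_ind (inductance) has dimensions [I^-2 L^2 M T^-2].

Left side: [I]
Right side: [I]

Both sides have the same dimensions, so the equation is dimensionally consistent.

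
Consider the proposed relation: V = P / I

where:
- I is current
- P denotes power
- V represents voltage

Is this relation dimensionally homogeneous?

Yes

I (current) has dimensions [I].
P (power) has dimensions [L^2 M T^-3].
V (voltage) has dimensions [I^-1 L^2 M T^-3].

Left side: [I^-1 L^2 M T^-3]
Right side: [I^-1 L^2 M T^-3]

Both sides have the same dimensions, so the equation is dimensionally consistent.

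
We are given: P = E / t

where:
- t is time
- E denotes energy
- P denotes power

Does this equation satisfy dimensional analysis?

Yes

t (time) has dimensions [T].
E (energy) has dimensions [L^2 M T^-2].
P (power) has dimensions [L^2 M T^-3].

Left side: [L^2 M T^-3]
Right side: [L^2 M T^-3]

Both sides have the same dimensions, so the equation is dimensionally consistent.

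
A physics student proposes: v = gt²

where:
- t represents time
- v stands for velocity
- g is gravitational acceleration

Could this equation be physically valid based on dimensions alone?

No

t (time) has dimensions [T].
v (velocity) has dimensions [L T^-1].
g (gravitational acceleration) has dimensions [L T^-2].

Left side: [L T^-1]
Right side: [L]

The two sides have different dimensions, so the equation is NOT dimensionally consistent.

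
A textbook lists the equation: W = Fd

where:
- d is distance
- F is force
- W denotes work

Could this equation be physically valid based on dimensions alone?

Yes

d (distance) has dimensions [L].
F (force) has dimensions [L M T^-2].
W (work) has dimensions [L^2 M T^-2].

Left side: [L^2 M T^-2]
Right side: [L^2 M T^-2]

Both sides have the same dimensions, so the equation is dimensionally consistent.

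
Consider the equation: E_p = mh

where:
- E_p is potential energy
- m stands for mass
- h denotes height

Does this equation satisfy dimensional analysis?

No

E_p (potential energy) has dimensions [L^2 M T^-2].
m (mass) has dimensions [M].
h (height) has dimensions [L].

Left side: [L^2 M T^-2]
Right side: [L M]

The two sides have different dimensions, so the equation is NOT dimensionally consistent.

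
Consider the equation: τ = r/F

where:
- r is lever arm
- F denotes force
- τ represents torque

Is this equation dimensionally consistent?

No

r (lever arm) has dimensions [L].
F (force) has dimensions [L M T^-2].
τ (torque) has dimensions [L^2 M T^-2].

Left side: [L^2 M T^-2]
Right side: [M^-1 T^2]

The two sides have different dimensions, so the equation is NOT dimensionally consistent.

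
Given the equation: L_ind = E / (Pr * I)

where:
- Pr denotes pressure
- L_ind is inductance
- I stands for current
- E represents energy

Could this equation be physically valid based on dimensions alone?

No

Pr (pressure) has dimensions [L^-1 M T^-2].
L_ind (inductance) has dimensions [I^-2 L^2 M T^-2].
I (current) has dimensions [I].
E (energy) has dimensions [L^2 M T^-2].

Left side: [I^-2 L^2 M T^-2]
Right side: [I^-1 L^3]

The two sides have different dimensions, so the equation is NOT dimensionally consistent.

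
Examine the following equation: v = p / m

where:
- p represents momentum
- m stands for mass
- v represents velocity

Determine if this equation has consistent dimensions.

Yes

p (momentum) has dimensions [L M T^-1].
m (mass) has dimensions [M].
v (velocity) has dimensions [L T^-1].

Left side: [L T^-1]
Right side: [L T^-1]

Both sides have the same dimensions, so the equation is dimensionally consistent.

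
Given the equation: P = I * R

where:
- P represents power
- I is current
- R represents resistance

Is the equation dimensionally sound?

No

P (power) has dimensions [L^2 M T^-3].
I (current) has dimensions [I].
R (resistance) has dimensions [I^-2 L^2 M T^-3].

Left side: [L^2 M T^-3]
Right side: [I^-1 L^2 M T^-3]

The two sides have different dimensions, so the equation is NOT dimensionally consistent.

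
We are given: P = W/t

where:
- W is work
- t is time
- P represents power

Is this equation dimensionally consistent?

Yes

W (work) has dimensions [L^2 M T^-2].
t (time) has dimensions [T].
P (power) has dimensions [L^2 M T^-3].

Left side: [L^2 M T^-3]
Right side: [L^2 M T^-3]

Both sides have the same dimensions, so the equation is dimensionally consistent.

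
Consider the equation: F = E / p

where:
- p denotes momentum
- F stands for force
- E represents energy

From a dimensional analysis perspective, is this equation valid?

No

p (momentum) has dimensions [L M T^-1].
F (force) has dimensions [L M T^-2].
E (energy) has dimensions [L^2 M T^-2].

Left side: [L M T^-2]
Right side: [L T^-1]

The two sides have different dimensions, so the equation is NOT dimensionally consistent.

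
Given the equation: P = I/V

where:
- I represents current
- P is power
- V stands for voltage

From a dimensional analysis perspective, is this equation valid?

No

I (current) has dimensions [I].
P (power) has dimensions [L^2 M T^-3].
V (voltage) has dimensions [I^-1 L^2 M T^-3].

Left side: [L^2 M T^-3]
Right side: [I^2 L^-2 M^-1 T^3]

The two sides have different dimensions, so the equation is NOT dimensionally consistent.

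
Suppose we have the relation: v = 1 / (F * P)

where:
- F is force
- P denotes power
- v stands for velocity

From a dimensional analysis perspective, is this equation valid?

No

F (force) has dimensions [L M T^-2].
P (power) has dimensions [L^2 M T^-3].
v (velocity) has dimensions [L T^-1].

Left side: [L T^-1]
Right side: [L^-3 M^-2 T^5]

The two sides have different dimensions, so the equation is NOT dimensionally consistent.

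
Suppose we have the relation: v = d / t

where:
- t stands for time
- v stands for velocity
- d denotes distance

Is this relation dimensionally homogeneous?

Yes

t (time) has dimensions [T].
v (velocity) has dimensions [L T^-1].
d (distance) has dimensions [L].

Left side: [L T^-1]
Right side: [L T^-1]

Both sides have the same dimensions, so the equation is dimensionally consistent.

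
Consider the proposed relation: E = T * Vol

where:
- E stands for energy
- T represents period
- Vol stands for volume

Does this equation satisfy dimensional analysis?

No

E (energy) has dimensions [L^2 M T^-2].
T (period) has dimensions [T].
Vol (volume) has dimensions [L^3].

Left side: [L^2 M T^-2]
Right side: [L^3 T]

The two sides have different dimensions, so the equation is NOT dimensionally consistent.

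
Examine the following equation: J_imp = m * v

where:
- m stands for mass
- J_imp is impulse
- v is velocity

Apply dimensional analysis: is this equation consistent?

Yes

m (mass) has dimensions [M].
J_imp (impulse) has dimensions [L M T^-1].
v (velocity) has dimensions [L T^-1].

Left side: [L M T^-1]
Right side: [L M T^-1]

Both sides have the same dimensions, so the equation is dimensionally consistent.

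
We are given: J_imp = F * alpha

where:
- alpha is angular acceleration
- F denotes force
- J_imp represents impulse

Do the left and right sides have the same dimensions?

No

alpha (angular acceleration) has dimensions [T^-2].
F (force) has dimensions [L M T^-2].
J_imp (impulse) has dimensions [L M T^-1].

Left side: [L M T^-1]
Right side: [L M T^-4]

The two sides have different dimensions, so the equation is NOT dimensionally consistent.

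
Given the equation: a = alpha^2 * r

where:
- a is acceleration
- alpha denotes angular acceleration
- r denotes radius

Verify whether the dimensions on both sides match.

No

a (acceleration) has dimensions [L T^-2].
alpha (angular acceleration) has dimensions [T^-2].
r (radius) has dimensions [L].

Left side: [L T^-2]
Right side: [L T^-4]

The two sides have different dimensions, so the equation is NOT dimensionally consistent.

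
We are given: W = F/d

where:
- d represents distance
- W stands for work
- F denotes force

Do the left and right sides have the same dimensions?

No

d (distance) has dimensions [L].
W (work) has dimensions [L^2 M T^-2].
F (force) has dimensions [L M T^-2].

Left side: [L^2 M T^-2]
Right side: [M T^-2]

The two sides have different dimensions, so the equation is NOT dimensionally consistent.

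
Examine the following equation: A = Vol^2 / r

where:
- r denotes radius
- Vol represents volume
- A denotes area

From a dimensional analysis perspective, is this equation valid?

No

r (radius) has dimensions [L].
Vol (volume) has dimensions [L^3].
A (area) has dimensions [L^2].

Left side: [L^2]
Right side: [L^5]

The two sides have different dimensions, so the equation is NOT dimensionally consistent.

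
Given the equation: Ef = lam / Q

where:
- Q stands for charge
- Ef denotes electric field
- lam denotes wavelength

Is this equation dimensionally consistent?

No

Q (charge) has dimensions [I T].
Ef (electric field) has dimensions [I^-1 L M T^-3].
lam (wavelength) has dimensions [L].

Left side: [I^-1 L M T^-3]
Right side: [I^-1 L T^-1]

The two sides have different dimensions, so the equation is NOT dimensionally consistent.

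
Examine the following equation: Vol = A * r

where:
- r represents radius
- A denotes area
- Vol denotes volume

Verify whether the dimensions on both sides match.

Yes

r (radius) has dimensions [L].
A (area) has dimensions [L^2].
Vol (volume) has dimensions [L^3].

Left side: [L^3]
Right side: [L^3]

Both sides have the same dimensions, so the equation is dimensionally consistent.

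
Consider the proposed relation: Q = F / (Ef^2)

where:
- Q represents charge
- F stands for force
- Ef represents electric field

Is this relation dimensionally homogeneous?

No

Q (charge) has dimensions [I T].
F (force) has dimensions [L M T^-2].
Ef (electric field) has dimensions [I^-1 L M T^-3].

Left side: [I T]
Right side: [I^2 L^-1 M^-1 T^4]

The two sides have different dimensions, so the equation is NOT dimensionally consistent.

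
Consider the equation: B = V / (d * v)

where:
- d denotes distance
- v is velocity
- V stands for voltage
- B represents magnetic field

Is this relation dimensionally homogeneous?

Yes

d (distance) has dimensions [L].
v (velocity) has dimensions [L T^-1].
V (voltage) has dimensions [I^-1 L^2 M T^-3].
B (magnetic field) has dimensions [I^-1 M T^-2].

Left side: [I^-1 M T^-2]
Right side: [I^-1 M T^-2]

Both sides have the same dimensions, so the equation is dimensionally consistent.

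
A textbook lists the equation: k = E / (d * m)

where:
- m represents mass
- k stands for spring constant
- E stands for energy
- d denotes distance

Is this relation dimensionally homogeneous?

No

m (mass) has dimensions [M].
k (spring constant) has dimensions [M T^-2].
E (energy) has dimensions [L^2 M T^-2].
d (distance) has dimensions [L].

Left side: [M T^-2]
Right side: [L T^-2]

The two sides have different dimensions, so the equation is NOT dimensionally consistent.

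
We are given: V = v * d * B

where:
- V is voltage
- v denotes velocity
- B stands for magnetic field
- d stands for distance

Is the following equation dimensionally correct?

Yes

V (voltage) has dimensions [I^-1 L^2 M T^-3].
v (velocity) has dimensions [L T^-1].
B (magnetic field) has dimensions [I^-1 M T^-2].
d (distance) has dimensions [L].

Left side: [I^-1 L^2 M T^-3]
Right side: [I^-1 L^2 M T^-3]

Both sides have the same dimensions, so the equation is dimensionally consistent.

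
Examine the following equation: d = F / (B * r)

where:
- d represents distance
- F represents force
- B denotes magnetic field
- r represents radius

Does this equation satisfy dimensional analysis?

No

d (distance) has dimensions [L].
F (force) has dimensions [L M T^-2].
B (magnetic field) has dimensions [I^-1 M T^-2].
r (radius) has dimensions [L].

Left side: [L]
Right side: [I]

The two sides have different dimensions, so the equation is NOT dimensionally consistent.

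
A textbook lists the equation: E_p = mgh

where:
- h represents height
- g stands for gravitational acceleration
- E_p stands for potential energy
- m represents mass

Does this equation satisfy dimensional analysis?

Yes

h (height) has dimensions [L].
g (gravitational acceleration) has dimensions [L T^-2].
E_p (potential energy) has dimensions [L^2 M T^-2].
m (mass) has dimensions [M].

Left side: [L^2 M T^-2]
Right side: [L^2 M T^-2]

Both sides have the same dimensions, so the equation is dimensionally consistent.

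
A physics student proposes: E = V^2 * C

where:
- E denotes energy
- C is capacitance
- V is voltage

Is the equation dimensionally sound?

Yes

E (energy) has dimensions [L^2 M T^-2].
C (capacitance) has dimensions [I^2 L^-2 M^-1 T^4].
V (voltage) has dimensions [I^-1 L^2 M T^-3].

Left side: [L^2 M T^-2]
Right side: [L^2 M T^-2]

Both sides have the same dimensions, so the equation is dimensionally consistent.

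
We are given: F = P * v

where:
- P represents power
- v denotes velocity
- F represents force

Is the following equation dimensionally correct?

No

P (power) has dimensions [L^2 M T^-3].
v (velocity) has dimensions [L T^-1].
F (force) has dimensions [L M T^-2].

Left side: [L M T^-2]
Right side: [L^3 M T^-4]

The two sides have different dimensions, so the equation is NOT dimensionally consistent.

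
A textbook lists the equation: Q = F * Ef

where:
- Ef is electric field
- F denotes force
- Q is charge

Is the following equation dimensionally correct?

No

Ef (electric field) has dimensions [I^-1 L M T^-3].
F (force) has dimensions [L M T^-2].
Q (charge) has dimensions [I T].

Left side: [I T]
Right side: [I^-1 L^2 M^2 T^-5]

The two sides have different dimensions, so the equation is NOT dimensionally consistent.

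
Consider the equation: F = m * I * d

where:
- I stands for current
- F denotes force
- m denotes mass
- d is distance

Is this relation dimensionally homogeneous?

No

I (current) has dimensions [I].
F (force) has dimensions [L M T^-2].
m (mass) has dimensions [M].
d (distance) has dimensions [L].

Left side: [L M T^-2]
Right side: [I L M]

The two sides have different dimensions, so the equation is NOT dimensionally consistent.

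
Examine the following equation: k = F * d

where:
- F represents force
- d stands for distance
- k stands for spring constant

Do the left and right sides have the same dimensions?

No

F (force) has dimensions [L M T^-2].
d (distance) has dimensions [L].
k (spring constant) has dimensions [M T^-2].

Left side: [M T^-2]
Right side: [L^2 M T^-2]

The two sides have different dimensions, so the equation is NOT dimensionally consistent.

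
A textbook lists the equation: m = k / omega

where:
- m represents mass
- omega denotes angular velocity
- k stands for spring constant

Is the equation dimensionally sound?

No

m (mass) has dimensions [M].
omega (angular velocity) has dimensions [T^-1].
k (spring constant) has dimensions [M T^-2].

Left side: [M]
Right side: [M T^-1]

The two sides have different dimensions, so the equation is NOT dimensionally consistent.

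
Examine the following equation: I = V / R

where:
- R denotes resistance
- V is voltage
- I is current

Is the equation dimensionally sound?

Yes

R (resistance) has dimensions [I^-2 L^2 M T^-3].
V (voltage) has dimensions [I^-1 L^2 M T^-3].
I (current) has dimensions [I].

Left side: [I]
Right side: [I]

Both sides have the same dimensions, so the equation is dimensionally consistent.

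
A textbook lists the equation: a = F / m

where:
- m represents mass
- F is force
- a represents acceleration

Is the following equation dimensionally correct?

Yes

m (mass) has dimensions [M].
F (force) has dimensions [L M T^-2].
a (acceleration) has dimensions [L T^-2].

Left side: [L T^-2]
Right side: [L T^-2]

Both sides have the same dimensions, so the equation is dimensionally consistent.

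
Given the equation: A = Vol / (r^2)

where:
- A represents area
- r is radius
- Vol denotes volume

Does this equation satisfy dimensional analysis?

No

A (area) has dimensions [L^2].
r (radius) has dimensions [L].
Vol (volume) has dimensions [L^3].

Left side: [L^2]
Right side: [L]

The two sides have different dimensions, so the equation is NOT dimensionally consistent.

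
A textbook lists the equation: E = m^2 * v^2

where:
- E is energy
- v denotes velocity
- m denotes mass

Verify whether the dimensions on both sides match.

No

E (energy) has dimensions [L^2 M T^-2].
v (velocity) has dimensions [L T^-1].
m (mass) has dimensions [M].

Left side: [L^2 M T^-2]
Right side: [L^2 M^2 T^-2]

The two sides have different dimensions, so the equation is NOT dimensionally consistent.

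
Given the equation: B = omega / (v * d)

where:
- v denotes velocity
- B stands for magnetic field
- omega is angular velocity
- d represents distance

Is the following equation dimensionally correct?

No

v (velocity) has dimensions [L T^-1].
B (magnetic field) has dimensions [I^-1 M T^-2].
omega (angular velocity) has dimensions [T^-1].
d (distance) has dimensions [L].

Left side: [I^-1 M T^-2]
Right side: [L^-2]

The two sides have different dimensions, so the equation is NOT dimensionally consistent.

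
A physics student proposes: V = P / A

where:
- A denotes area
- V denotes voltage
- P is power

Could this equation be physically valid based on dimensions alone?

No

A (area) has dimensions [L^2].
V (voltage) has dimensions [I^-1 L^2 M T^-3].
P (power) has dimensions [L^2 M T^-3].

Left side: [I^-1 L^2 M T^-3]
Right side: [M T^-3]

The two sides have different dimensions, so the equation is NOT dimensionally consistent.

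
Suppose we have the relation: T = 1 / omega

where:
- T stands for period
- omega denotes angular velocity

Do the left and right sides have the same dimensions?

Yes

T (period) has dimensions [T].
omega (angular velocity) has dimensions [T^-1].

Left side: [T]
Right side: [T]

Both sides have the same dimensions, so the equation is dimensionally consistent.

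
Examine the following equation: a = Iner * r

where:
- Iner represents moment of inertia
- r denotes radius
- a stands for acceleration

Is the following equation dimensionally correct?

No

Iner (moment of inertia) has dimensions [L^2 M].
r (radius) has dimensions [L].
a (acceleration) has dimensions [L T^-2].

Left side: [L T^-2]
Right side: [L^3 M]

The two sides have different dimensions, so the equation is NOT dimensionally consistent.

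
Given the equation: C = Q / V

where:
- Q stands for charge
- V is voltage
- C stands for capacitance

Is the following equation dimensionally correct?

Yes

Q (charge) has dimensions [I T].
V (voltage) has dimensions [I^-1 L^2 M T^-3].
C (capacitance) has dimensions [I^2 L^-2 M^-1 T^4].

Left side: [I^2 L^-2 M^-1 T^4]
Right side: [I^2 L^-2 M^-1 T^4]

Both sides have the same dimensions, so the equation is dimensionally consistent.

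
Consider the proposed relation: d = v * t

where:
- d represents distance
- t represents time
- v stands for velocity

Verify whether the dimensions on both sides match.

Yes

d (distance) has dimensions [L].
t (time) has dimensions [T].
v (velocity) has dimensions [L T^-1].

Left side: [L]
Right side: [L]

Both sides have the same dimensions, so the equation is dimensionally consistent.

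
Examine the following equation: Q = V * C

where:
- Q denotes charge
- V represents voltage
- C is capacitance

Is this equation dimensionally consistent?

Yes

Q (charge) has dimensions [I T].
V (voltage) has dimensions [I^-1 L^2 M T^-3].
C (capacitance) has dimensions [I^2 L^-2 M^-1 T^4].

Left side: [I T]
Right side: [I T]

Both sides have the same dimensions, so the equation is dimensionally consistent.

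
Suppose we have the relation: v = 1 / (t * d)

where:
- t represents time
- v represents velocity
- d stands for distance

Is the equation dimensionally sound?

No

t (time) has dimensions [T].
v (velocity) has dimensions [L T^-1].
d (distance) has dimensions [L].

Left side: [L T^-1]
Right side: [L^-1 T^-1]

The two sides have different dimensions, so the equation is NOT dimensionally consistent.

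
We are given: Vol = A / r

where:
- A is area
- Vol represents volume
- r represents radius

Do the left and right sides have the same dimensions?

No

A (area) has dimensions [L^2].
Vol (volume) has dimensions [L^3].
r (radius) has dimensions [L].

Left side: [L^3]
Right side: [L]

The two sides have different dimensions, so the equation is NOT dimensionally consistent.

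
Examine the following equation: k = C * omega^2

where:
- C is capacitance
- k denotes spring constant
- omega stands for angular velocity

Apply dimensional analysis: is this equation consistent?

No

C (capacitance) has dimensions [I^2 L^-2 M^-1 T^4].
k (spring constant) has dimensions [M T^-2].
omega (angular velocity) has dimensions [T^-1].

Left side: [M T^-2]
Right side: [I^2 L^-2 M^-1 T^2]

The two sides have different dimensions, so the equation is NOT dimensionally consistent.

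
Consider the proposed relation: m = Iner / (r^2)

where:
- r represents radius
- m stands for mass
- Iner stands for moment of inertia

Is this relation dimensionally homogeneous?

Yes

r (radius) has dimensions [L].
m (mass) has dimensions [M].
Iner (moment of inertia) has dimensions [L^2 M].

Left side: [M]
Right side: [M]

Both sides have the same dimensions, so the equation is dimensionally consistent.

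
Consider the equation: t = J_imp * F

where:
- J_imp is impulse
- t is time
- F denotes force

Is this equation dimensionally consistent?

No

J_imp (impulse) has dimensions [L M T^-1].
t (time) has dimensions [T].
F (force) has dimensions [L M T^-2].

Left side: [T]
Right side: [L^2 M^2 T^-3]

The two sides have different dimensions, so the equation is NOT dimensionally consistent.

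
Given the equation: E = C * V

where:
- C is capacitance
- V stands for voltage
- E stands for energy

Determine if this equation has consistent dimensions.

No

C (capacitance) has dimensions [I^2 L^-2 M^-1 T^4].
V (voltage) has dimensions [I^-1 L^2 M T^-3].
E (energy) has dimensions [L^2 M T^-2].

Left side: [L^2 M T^-2]
Right side: [I T]

The two sides have different dimensions, so the equation is NOT dimensionally consistent.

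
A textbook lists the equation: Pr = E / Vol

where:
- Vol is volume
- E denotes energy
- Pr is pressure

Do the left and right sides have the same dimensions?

Yes

Vol (volume) has dimensions [L^3].
E (energy) has dimensions [L^2 M T^-2].
Pr (pressure) has dimensions [L^-1 M T^-2].

Left side: [L^-1 M T^-2]
Right side: [L^-1 M T^-2]

Both sides have the same dimensions, so the equation is dimensionally consistent.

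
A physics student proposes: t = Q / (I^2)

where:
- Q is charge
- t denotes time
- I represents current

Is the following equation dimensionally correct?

No

Q (charge) has dimensions [I T].
t (time) has dimensions [T].
I (current) has dimensions [I].

Left side: [T]
Right side: [I^-1 T]

The two sides have different dimensions, so the equation is NOT dimensionally consistent.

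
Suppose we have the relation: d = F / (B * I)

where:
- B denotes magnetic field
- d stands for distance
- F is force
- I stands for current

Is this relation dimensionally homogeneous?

Yes

B (magnetic field) has dimensions [I^-1 M T^-2].
d (distance) has dimensions [L].
F (force) has dimensions [L M T^-2].
I (current) has dimensions [I].

Left side: [L]
Right side: [L]

Both sides have the same dimensions, so the equation is dimensionally consistent.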